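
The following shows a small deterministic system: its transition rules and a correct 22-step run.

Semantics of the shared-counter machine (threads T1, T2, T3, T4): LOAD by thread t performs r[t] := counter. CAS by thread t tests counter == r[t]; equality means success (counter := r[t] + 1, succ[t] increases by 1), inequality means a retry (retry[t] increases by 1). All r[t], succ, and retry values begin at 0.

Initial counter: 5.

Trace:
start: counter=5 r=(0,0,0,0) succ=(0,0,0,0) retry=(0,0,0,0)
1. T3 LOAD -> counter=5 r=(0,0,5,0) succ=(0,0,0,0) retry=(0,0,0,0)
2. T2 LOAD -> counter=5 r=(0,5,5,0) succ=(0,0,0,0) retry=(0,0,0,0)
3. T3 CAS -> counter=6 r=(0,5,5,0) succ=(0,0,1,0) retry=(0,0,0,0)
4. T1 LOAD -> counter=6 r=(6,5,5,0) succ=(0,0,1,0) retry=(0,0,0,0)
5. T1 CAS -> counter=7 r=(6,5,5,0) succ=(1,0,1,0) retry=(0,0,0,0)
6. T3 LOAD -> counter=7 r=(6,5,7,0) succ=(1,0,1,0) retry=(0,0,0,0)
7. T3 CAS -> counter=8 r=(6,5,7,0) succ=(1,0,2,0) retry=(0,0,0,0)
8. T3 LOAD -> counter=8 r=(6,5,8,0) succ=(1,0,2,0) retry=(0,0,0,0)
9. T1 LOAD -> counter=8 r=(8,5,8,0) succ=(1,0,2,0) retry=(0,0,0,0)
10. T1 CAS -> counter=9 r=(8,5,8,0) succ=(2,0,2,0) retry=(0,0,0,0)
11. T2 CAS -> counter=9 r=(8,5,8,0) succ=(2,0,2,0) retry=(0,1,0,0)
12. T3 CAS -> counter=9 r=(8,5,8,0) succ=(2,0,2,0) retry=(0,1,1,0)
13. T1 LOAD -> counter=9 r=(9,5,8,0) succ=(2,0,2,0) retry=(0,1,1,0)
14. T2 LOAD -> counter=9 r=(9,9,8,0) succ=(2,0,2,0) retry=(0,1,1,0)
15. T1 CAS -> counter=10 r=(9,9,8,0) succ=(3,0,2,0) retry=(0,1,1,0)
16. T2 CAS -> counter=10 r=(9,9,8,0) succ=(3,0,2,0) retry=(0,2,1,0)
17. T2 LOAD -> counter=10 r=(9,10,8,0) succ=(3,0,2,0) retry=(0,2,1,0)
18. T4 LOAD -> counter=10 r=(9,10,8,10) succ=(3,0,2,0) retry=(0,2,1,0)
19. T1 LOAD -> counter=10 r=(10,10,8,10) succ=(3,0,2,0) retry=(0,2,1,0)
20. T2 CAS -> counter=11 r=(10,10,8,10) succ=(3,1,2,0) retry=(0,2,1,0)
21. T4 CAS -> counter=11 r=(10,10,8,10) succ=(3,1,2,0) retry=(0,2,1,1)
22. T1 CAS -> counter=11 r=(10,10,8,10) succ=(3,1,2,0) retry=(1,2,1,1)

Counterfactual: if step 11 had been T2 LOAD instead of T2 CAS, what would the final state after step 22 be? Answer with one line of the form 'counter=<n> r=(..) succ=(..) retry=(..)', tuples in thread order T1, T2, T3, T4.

counter=11 r=(10,10,8,10) succ=(3,1,2,0) retry=(1,1,1,1)

(re-executing from step 11 with the substitution; state before step 11: counter=9 r=(8,5,8,0) succ=(2,0,2,0) retry=(0,0,0,0))
11. T2 LOAD -> counter=9 r=(8,9,8,0) succ=(2,0,2,0) retry=(0,0,0,0)
12. T3 CAS -> counter=9 r=(8,9,8,0) succ=(2,0,2,0) retry=(0,0,1,0)
13. T1 LOAD -> counter=9 r=(9,9,8,0) succ=(2,0,2,0) retry=(0,0,1,0)
14. T2 LOAD -> counter=9 r=(9,9,8,0) succ=(2,0,2,0) retry=(0,0,1,0)
15. T1 CAS -> counter=10 r=(9,9,8,0) succ=(3,0,2,0) retry=(0,0,1,0)
16. T2 CAS -> counter=10 r=(9,9,8,0) succ=(3,0,2,0) retry=(0,1,1,0)
17. T2 LOAD -> counter=10 r=(9,10,8,0) succ=(3,0,2,0) retry=(0,1,1,0)
18. T4 LOAD -> counter=10 r=(9,10,8,10) succ=(3,0,2,0) retry=(0,1,1,0)
19. T1 LOAD -> counter=10 r=(10,10,8,10) succ=(3,0,2,0) retry=(0,1,1,0)
20. T2 CAS -> counter=11 r=(10,10,8,10) succ=(3,1,2,0) retry=(0,1,1,0)
21. T4 CAS -> counter=11 r=(10,10,8,10) succ=(3,1,2,0) retry=(0,1,1,1)
22. T1 CAS -> counter=11 r=(10,10,8,10) succ=(3,1,2,0) retry=(1,1,1,1)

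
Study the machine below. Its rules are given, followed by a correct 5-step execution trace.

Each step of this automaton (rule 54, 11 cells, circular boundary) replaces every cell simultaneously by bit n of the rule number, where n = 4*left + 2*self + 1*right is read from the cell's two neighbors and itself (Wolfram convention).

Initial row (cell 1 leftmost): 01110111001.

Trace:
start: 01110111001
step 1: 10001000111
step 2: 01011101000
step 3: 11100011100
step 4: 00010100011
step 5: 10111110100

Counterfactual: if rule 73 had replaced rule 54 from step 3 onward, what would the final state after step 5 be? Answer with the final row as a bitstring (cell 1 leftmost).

(re-executing steps 3..5 under rule 73; state before step 3: 01011101000)
step 3: 00010100011
step 4: 01000001011
step 5: 00011100011

00011100011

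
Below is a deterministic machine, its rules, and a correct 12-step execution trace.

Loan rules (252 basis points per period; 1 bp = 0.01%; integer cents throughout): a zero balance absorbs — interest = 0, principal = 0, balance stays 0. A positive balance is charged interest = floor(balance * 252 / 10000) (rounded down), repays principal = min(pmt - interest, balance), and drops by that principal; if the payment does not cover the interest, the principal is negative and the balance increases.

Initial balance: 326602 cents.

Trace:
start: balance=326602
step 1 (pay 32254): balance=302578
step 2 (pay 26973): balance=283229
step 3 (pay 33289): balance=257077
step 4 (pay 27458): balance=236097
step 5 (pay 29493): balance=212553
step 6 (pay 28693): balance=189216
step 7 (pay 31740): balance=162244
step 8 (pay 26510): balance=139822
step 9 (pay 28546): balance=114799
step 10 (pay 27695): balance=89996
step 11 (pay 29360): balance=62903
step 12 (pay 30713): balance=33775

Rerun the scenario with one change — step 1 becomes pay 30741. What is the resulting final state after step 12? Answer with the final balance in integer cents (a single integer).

35765

(re-executing from step 1 with the substitution; state before step 1: balance=326602)
step 1 (pay 30741): balance=304091
step 2 (pay 26973): balance=284781
step 3 (pay 33289): balance=258668
step 4 (pay 27458): balance=237728
step 5 (pay 29493): balance=214225
step 6 (pay 28693): balance=190930
step 7 (pay 31740): balance=164001
step 8 (pay 26510): balance=141623
step 9 (pay 28546): balance=116645
step 10 (pay 27695): balance=91889
step 11 (pay 29360): balance=64844
step 12 (pay 30713): balance=35765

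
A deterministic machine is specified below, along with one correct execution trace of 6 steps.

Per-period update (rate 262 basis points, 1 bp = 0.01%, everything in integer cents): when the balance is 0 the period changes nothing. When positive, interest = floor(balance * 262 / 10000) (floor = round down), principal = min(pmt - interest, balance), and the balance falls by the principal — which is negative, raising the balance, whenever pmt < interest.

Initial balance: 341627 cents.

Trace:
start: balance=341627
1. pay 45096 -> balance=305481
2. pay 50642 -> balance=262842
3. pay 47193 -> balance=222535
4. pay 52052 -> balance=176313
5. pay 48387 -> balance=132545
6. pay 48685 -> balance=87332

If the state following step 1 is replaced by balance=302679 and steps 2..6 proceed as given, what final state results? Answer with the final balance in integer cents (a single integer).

state after step 1 := balance=302679
2. pay 50642 -> balance=259967
3. pay 47193 -> balance=219585
4. pay 52052 -> balance=173286
5. pay 48387 -> balance=129439
6. pay 48685 -> balance=84145

84145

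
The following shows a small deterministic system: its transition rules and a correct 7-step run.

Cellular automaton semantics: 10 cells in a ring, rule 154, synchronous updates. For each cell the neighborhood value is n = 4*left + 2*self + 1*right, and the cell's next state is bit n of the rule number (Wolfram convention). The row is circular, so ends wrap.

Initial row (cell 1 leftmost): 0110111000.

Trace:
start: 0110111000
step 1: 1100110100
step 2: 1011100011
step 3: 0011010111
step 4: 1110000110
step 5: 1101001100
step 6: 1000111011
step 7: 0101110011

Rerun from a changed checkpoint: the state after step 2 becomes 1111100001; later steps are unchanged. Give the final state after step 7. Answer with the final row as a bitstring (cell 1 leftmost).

0100111111

state after step 2 := 1111100001
step 3: 1111010011
step 4: 1110001111
step 5: 1101011111
step 6: 1000011111
step 7: 0100111111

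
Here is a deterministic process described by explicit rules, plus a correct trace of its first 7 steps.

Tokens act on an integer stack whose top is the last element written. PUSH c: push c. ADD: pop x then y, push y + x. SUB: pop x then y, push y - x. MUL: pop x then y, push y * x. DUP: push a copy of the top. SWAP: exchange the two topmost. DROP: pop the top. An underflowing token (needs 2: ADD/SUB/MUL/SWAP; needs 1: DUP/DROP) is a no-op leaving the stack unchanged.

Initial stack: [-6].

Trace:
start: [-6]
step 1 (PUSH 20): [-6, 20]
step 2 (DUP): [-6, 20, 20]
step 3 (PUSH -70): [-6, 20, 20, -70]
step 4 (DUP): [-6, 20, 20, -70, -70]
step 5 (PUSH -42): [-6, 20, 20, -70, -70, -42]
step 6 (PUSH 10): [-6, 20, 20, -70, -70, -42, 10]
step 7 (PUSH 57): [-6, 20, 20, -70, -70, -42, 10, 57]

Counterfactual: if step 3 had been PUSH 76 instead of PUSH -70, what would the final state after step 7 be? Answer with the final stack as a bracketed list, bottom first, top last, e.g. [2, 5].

(re-executing from step 3 with the substitution; state before step 3: [-6, 20, 20])
step 3 (PUSH 76): [-6, 20, 20, 76]
step 4 (DUP): [-6, 20, 20, 76, 76]
step 5 (PUSH -42): [-6, 20, 20, 76, 76, -42]
step 6 (PUSH 10): [-6, 20, 20, 76, 76, -42, 10]
step 7 (PUSH 57): [-6, 20, 20, 76, 76, -42, 10, 57]

[-6, 20, 20, 76, 76, -42, 10, 57]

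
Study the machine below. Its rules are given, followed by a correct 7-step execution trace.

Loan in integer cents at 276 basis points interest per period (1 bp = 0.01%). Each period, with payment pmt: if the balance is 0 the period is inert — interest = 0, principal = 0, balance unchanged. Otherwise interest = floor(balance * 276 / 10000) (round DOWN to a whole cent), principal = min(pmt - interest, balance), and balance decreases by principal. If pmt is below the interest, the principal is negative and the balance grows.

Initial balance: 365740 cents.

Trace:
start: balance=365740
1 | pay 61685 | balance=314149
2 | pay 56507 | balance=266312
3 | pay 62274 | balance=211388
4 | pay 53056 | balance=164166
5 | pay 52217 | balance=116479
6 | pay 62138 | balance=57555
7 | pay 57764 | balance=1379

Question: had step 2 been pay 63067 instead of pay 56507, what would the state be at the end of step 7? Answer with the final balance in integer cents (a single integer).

(re-executing from step 2 with the substitution; state before step 2: balance=314149)
2 | pay 63067 | balance=259752
3 | pay 62274 | balance=204647
4 | pay 53056 | balance=157239
5 | pay 52217 | balance=109361
6 | pay 62138 | balance=50241
7 | pay 57764 | balance=0

0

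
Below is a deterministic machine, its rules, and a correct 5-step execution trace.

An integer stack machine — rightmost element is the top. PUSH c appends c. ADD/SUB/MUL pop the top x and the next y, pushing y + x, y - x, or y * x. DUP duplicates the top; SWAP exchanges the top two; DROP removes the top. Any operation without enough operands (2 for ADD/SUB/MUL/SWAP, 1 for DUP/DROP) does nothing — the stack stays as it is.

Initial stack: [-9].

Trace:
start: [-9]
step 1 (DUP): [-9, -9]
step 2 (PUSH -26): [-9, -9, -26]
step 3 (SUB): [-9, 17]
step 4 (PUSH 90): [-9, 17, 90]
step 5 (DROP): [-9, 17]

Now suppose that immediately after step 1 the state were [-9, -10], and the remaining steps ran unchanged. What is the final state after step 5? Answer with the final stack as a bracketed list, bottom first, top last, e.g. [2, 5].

[-9, 16]

state after step 1 := [-9, -10]
step 2 (PUSH -26): [-9, -10, -26]
step 3 (SUB): [-9, 16]
step 4 (PUSH 90): [-9, 16, 90]
step 5 (DROP): [-9, 16]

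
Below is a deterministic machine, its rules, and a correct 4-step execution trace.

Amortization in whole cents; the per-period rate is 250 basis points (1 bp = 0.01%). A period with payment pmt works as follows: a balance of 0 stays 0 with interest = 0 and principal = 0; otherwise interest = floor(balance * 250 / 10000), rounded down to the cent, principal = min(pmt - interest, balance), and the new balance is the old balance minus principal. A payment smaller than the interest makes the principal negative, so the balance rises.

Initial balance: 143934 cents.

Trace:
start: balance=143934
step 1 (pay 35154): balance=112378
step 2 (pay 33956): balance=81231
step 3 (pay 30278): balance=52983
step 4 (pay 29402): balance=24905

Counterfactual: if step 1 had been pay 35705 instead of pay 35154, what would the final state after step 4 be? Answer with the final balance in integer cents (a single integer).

24312

(re-executing from step 1 with the substitution; state before step 1: balance=143934)
step 1 (pay 35705): balance=111827
step 2 (pay 33956): balance=80666
step 3 (pay 30278): balance=52404
step 4 (pay 29402): balance=24312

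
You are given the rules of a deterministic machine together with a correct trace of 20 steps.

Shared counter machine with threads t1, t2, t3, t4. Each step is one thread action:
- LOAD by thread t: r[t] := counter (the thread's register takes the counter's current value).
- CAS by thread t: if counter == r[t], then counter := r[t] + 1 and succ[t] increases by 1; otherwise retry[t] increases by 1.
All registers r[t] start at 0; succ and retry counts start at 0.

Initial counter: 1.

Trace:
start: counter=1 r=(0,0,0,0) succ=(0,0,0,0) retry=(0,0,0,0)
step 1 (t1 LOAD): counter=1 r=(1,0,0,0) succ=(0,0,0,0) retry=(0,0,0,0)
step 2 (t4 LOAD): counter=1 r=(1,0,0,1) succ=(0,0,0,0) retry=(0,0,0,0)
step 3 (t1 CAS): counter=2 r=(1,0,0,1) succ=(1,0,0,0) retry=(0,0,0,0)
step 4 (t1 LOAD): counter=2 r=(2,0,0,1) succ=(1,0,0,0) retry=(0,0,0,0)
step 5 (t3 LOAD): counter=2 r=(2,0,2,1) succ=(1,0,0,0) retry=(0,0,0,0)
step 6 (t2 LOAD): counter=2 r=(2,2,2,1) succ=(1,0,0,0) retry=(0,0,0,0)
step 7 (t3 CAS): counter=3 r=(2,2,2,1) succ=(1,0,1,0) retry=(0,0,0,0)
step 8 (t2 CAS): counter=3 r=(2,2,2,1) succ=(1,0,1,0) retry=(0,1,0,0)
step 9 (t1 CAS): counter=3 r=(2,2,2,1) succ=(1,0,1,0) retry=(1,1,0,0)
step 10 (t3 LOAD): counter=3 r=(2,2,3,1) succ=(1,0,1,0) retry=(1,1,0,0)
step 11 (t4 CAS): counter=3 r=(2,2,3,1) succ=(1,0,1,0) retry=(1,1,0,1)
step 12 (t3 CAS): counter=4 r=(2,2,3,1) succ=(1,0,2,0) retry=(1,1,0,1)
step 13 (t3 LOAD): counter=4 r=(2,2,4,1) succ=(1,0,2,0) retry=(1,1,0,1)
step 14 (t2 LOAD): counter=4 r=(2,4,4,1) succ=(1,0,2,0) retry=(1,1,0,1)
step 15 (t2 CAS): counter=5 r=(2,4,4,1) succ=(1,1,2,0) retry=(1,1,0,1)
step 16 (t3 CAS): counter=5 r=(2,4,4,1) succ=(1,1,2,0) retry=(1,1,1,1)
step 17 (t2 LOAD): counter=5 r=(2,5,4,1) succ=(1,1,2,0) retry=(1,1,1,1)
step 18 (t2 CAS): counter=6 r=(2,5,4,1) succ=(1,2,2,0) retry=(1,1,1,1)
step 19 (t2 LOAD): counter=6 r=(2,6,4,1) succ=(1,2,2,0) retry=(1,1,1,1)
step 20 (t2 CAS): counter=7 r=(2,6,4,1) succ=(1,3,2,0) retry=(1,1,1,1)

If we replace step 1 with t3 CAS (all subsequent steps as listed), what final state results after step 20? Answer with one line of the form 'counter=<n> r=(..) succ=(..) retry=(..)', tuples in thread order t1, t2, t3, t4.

counter=6 r=(1,5,3,1) succ=(0,3,2,0) retry=(2,1,2,1)

(re-executing from step 1 with the substitution; state before step 1: counter=1 r=(0,0,0,0) succ=(0,0,0,0) retry=(0,0,0,0))
step 1 (t3 CAS): counter=1 r=(0,0,0,0) succ=(0,0,0,0) retry=(0,0,1,0)
step 2 (t4 LOAD): counter=1 r=(0,0,0,1) succ=(0,0,0,0) retry=(0,0,1,0)
step 3 (t1 CAS): counter=1 r=(0,0,0,1) succ=(0,0,0,0) retry=(1,0,1,0)
step 4 (t1 LOAD): counter=1 r=(1,0,0,1) succ=(0,0,0,0) retry=(1,0,1,0)
step 5 (t3 LOAD): counter=1 r=(1,0,1,1) succ=(0,0,0,0) retry=(1,0,1,0)
step 6 (t2 LOAD): counter=1 r=(1,1,1,1) succ=(0,0,0,0) retry=(1,0,1,0)
step 7 (t3 CAS): counter=2 r=(1,1,1,1) succ=(0,0,1,0) retry=(1,0,1,0)
step 8 (t2 CAS): counter=2 r=(1,1,1,1) succ=(0,0,1,0) retry=(1,1,1,0)
step 9 (t1 CAS): counter=2 r=(1,1,1,1) succ=(0,0,1,0) retry=(2,1,1,0)
step 10 (t3 LOAD): counter=2 r=(1,1,2,1) succ=(0,0,1,0) retry=(2,1,1,0)
step 11 (t4 CAS): counter=2 r=(1,1,2,1) succ=(0,0,1,0) retry=(2,1,1,1)
step 12 (t3 CAS): counter=3 r=(1,1,2,1) succ=(0,0,2,0) retry=(2,1,1,1)
step 13 (t3 LOAD): counter=3 r=(1,1,3,1) succ=(0,0,2,0) retry=(2,1,1,1)
step 14 (t2 LOAD): counter=3 r=(1,3,3,1) succ=(0,0,2,0) retry=(2,1,1,1)
step 15 (t2 CAS): counter=4 r=(1,3,3,1) succ=(0,1,2,0) retry=(2,1,1,1)
step 16 (t3 CAS): counter=4 r=(1,3,3,1) succ=(0,1,2,0) retry=(2,1,2,1)
step 17 (t2 LOAD): counter=4 r=(1,4,3,1) succ=(0,1,2,0) retry=(2,1,2,1)
step 18 (t2 CAS): counter=5 r=(1,4,3,1) succ=(0,2,2,0) retry=(2,1,2,1)
step 19 (t2 LOAD): counter=5 r=(1,5,3,1) succ=(0,2,2,0) retry=(2,1,2,1)
step 20 (t2 CAS): counter=6 r=(1,5,3,1) succ=(0,3,2,0) retry=(2,1,2,1)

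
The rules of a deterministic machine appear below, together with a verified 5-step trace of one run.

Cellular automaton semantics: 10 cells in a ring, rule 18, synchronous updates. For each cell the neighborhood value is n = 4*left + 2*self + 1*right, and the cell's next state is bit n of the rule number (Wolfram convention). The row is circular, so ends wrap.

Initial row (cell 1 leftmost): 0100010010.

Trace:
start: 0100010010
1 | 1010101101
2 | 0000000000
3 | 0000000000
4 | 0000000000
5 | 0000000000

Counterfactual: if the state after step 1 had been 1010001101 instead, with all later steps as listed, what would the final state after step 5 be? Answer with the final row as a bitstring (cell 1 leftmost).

1000000010

state after step 1 := 1010001101
2 | 0001010000
3 | 0010001000
4 | 0101010100
5 | 1000000010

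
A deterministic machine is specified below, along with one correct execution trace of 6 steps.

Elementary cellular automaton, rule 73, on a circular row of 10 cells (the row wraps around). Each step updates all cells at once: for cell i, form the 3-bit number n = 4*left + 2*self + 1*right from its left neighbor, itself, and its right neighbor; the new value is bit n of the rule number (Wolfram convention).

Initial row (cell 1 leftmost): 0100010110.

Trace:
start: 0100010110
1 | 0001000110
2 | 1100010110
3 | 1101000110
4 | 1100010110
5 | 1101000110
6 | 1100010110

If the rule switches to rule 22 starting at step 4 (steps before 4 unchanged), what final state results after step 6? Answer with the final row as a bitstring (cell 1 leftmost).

0111010010

(re-executing steps 4..6 under rule 22; state before step 4: 1101000110)
4 | 0001101000
5 | 0010001100
6 | 0111010010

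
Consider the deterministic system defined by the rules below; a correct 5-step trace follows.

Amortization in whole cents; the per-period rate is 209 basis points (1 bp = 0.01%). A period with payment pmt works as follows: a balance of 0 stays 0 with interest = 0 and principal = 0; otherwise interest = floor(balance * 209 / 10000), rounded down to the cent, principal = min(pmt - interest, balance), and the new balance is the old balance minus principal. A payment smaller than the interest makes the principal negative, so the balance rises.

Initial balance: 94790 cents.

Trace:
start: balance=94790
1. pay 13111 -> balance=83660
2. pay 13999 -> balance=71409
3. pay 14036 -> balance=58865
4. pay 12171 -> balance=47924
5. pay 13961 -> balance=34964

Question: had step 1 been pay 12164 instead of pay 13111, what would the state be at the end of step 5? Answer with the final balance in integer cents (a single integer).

(re-executing from step 1 with the substitution; state before step 1: balance=94790)
1. pay 12164 -> balance=84607
2. pay 13999 -> balance=72376
3. pay 14036 -> balance=59852
4. pay 12171 -> balance=48931
5. pay 13961 -> balance=35992

35992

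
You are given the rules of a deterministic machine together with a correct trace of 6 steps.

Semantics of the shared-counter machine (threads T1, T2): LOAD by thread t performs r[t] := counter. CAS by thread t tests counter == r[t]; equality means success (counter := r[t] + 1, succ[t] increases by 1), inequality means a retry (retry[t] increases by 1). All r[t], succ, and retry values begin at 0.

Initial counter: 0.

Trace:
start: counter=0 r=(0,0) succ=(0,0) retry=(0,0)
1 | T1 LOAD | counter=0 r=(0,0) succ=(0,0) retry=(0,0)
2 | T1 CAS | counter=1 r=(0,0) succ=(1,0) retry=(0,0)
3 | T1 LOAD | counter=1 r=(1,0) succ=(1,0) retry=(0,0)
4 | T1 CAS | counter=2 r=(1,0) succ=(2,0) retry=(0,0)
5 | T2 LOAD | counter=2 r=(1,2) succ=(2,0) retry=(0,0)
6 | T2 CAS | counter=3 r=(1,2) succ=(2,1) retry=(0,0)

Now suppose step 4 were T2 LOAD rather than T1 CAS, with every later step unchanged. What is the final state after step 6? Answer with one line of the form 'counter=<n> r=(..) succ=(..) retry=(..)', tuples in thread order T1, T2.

counter=2 r=(1,1) succ=(1,1) retry=(0,0)

(re-executing from step 4 with the substitution; state before step 4: counter=1 r=(1,0) succ=(1,0) retry=(0,0))
4 | T2 LOAD | counter=1 r=(1,1) succ=(1,0) retry=(0,0)
5 | T2 LOAD | counter=1 r=(1,1) succ=(1,0) retry=(0,0)
6 | T2 CAS | counter=2 r=(1,1) succ=(1,1) retry=(0,0)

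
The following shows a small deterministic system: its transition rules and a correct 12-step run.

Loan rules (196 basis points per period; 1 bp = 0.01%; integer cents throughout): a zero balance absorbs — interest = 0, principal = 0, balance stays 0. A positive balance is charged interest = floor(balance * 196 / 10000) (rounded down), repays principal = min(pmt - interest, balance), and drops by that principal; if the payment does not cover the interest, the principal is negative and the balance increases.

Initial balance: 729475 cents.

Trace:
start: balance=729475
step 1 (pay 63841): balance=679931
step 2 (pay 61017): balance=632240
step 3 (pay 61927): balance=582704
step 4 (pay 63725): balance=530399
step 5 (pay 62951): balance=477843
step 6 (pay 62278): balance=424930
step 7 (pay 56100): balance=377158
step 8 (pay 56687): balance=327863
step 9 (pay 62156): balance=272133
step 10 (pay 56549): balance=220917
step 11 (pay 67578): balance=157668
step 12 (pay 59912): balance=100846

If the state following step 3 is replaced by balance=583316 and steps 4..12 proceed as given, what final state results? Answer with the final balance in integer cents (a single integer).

101577

state after step 3 := balance=583316
step 4 (pay 63725): balance=531023
step 5 (pay 62951): balance=478480
step 6 (pay 62278): balance=425580
step 7 (pay 56100): balance=377821
step 8 (pay 56687): balance=328539
step 9 (pay 62156): balance=272822
step 10 (pay 56549): balance=221620
step 11 (pay 67578): balance=158385
step 12 (pay 59912): balance=101577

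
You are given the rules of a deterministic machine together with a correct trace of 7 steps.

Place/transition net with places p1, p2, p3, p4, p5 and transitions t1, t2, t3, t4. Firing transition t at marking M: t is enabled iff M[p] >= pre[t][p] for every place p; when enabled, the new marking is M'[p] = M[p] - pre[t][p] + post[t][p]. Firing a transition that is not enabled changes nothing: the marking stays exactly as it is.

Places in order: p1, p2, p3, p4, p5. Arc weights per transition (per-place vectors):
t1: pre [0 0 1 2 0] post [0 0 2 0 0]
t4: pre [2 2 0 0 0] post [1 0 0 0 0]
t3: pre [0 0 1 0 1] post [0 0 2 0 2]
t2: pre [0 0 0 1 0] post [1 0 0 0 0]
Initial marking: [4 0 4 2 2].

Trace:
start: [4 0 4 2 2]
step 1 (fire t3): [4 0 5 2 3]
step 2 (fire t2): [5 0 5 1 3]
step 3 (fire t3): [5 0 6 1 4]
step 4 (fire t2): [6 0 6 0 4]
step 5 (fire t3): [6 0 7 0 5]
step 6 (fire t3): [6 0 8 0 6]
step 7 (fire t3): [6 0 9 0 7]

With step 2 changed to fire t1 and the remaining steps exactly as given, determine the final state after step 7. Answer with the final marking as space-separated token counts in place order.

(re-executing from step 2 with the substitution; state before step 2: [4 0 5 2 3])
step 2 (fire t1): [4 0 6 0 3]
step 3 (fire t3): [4 0 7 0 4]
step 4 (fire t2): [4 0 7 0 4]
step 5 (fire t3): [4 0 8 0 5]
step 6 (fire t3): [4 0 9 0 6]
step 7 (fire t3): [4 0 10 0 7]

4 0 10 0 7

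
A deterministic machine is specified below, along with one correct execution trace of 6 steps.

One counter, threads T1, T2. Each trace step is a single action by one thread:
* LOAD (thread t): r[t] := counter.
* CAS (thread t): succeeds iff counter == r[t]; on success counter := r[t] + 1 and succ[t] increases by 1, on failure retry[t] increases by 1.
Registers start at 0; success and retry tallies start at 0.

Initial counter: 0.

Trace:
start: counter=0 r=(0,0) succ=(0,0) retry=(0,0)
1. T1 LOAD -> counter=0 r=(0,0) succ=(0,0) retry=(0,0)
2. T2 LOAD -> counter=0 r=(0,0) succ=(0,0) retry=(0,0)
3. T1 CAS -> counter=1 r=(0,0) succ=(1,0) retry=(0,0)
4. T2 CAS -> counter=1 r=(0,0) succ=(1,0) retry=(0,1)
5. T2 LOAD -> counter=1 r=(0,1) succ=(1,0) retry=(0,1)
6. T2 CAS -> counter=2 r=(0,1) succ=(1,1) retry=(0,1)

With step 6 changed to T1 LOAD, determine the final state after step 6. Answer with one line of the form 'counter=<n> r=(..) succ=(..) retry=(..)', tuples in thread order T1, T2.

counter=1 r=(1,1) succ=(1,0) retry=(0,1)

(re-executing from step 6 with the substitution; state before step 6: counter=1 r=(0,1) succ=(1,0) retry=(0,1))
6. T1 LOAD -> counter=1 r=(1,1) succ=(1,0) retry=(0,1)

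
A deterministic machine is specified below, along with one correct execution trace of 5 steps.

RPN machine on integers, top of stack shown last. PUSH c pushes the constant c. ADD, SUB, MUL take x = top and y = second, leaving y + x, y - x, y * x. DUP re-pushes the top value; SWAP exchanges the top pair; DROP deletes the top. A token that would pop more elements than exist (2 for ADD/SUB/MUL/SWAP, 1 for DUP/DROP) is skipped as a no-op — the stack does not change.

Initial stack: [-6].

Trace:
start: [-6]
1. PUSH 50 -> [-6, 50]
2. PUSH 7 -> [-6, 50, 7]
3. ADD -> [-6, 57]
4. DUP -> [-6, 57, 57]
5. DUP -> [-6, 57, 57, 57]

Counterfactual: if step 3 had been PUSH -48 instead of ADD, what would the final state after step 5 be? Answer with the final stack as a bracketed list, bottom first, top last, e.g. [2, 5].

(re-executing from step 3 with the substitution; state before step 3: [-6, 50, 7])
3. PUSH -48 -> [-6, 50, 7, -48]
4. DUP -> [-6, 50, 7, -48, -48]
5. DUP -> [-6, 50, 7, -48, -48, -48]

[-6, 50, 7, -48, -48, -48]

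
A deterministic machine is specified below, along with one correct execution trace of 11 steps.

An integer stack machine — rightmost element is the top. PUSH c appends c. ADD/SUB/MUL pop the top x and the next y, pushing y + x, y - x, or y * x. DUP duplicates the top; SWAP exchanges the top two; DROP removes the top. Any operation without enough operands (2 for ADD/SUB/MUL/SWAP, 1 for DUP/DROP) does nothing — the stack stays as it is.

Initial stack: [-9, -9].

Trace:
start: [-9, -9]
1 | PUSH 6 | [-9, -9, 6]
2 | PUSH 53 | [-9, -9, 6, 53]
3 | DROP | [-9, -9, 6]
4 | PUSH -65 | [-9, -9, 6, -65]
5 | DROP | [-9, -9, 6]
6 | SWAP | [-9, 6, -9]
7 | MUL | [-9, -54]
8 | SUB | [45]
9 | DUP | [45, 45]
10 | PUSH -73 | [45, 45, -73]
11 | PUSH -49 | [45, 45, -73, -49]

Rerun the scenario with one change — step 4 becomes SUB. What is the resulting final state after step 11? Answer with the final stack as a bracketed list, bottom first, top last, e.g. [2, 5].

[-9, -9, -73, -49]

(re-executing from step 4 with the substitution; state before step 4: [-9, -9, 6])
4 | SUB | [-9, -15]
5 | DROP | [-9]
6 | SWAP | [-9]
7 | MUL | [-9]
8 | SUB | [-9]
9 | DUP | [-9, -9]
10 | PUSH -73 | [-9, -9, -73]
11 | PUSH -49 | [-9, -9, -73, -49]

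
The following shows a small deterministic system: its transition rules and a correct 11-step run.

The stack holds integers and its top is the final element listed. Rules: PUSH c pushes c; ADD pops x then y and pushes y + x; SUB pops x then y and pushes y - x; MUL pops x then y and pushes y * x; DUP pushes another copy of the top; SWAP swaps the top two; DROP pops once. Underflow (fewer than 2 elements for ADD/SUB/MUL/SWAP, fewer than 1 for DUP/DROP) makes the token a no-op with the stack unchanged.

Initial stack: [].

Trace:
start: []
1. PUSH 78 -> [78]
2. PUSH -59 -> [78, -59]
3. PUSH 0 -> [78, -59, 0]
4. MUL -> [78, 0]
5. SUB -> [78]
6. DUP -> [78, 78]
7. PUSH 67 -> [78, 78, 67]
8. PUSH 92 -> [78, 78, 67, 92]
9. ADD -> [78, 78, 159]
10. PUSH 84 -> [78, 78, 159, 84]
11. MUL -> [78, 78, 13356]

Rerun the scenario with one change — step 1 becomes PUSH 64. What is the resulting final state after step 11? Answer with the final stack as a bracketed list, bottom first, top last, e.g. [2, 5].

(re-executing from step 1 with the substitution; state before step 1: [])
1. PUSH 64 -> [64]
2. PUSH -59 -> [64, -59]
3. PUSH 0 -> [64, -59, 0]
4. MUL -> [64, 0]
5. SUB -> [64]
6. DUP -> [64, 64]
7. PUSH 67 -> [64, 64, 67]
8. PUSH 92 -> [64, 64, 67, 92]
9. ADD -> [64, 64, 159]
10. PUSH 84 -> [64, 64, 159, 84]
11. MUL -> [64, 64, 13356]

[64, 64, 13356]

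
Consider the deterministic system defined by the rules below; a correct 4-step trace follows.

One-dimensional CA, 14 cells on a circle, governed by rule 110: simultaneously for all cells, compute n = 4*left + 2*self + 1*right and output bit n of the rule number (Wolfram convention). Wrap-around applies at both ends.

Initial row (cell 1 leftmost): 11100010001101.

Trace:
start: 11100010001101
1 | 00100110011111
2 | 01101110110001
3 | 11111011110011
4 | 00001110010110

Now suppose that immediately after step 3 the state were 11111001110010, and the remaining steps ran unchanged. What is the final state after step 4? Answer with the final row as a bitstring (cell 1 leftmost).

10001011010111

state after step 3 := 11111001110010
4 | 10001011010111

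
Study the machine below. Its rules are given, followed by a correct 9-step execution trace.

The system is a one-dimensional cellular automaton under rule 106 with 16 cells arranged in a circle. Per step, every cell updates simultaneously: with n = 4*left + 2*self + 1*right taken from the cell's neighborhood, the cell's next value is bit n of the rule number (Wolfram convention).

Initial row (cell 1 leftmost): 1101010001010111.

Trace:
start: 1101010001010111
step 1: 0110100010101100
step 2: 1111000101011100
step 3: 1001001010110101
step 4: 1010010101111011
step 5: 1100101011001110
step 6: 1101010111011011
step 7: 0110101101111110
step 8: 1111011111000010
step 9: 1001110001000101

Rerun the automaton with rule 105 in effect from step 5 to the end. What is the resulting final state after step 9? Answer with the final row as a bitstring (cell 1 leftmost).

0000001000001110

(re-executing steps 5..9 under rule 105; state before step 5: 1010010101111011)
step 5: 1100001011001110
step 6: 1101100111001011
step 7: 0111100101000110
step 8: 0100100010010110
step 9: 0000001000001110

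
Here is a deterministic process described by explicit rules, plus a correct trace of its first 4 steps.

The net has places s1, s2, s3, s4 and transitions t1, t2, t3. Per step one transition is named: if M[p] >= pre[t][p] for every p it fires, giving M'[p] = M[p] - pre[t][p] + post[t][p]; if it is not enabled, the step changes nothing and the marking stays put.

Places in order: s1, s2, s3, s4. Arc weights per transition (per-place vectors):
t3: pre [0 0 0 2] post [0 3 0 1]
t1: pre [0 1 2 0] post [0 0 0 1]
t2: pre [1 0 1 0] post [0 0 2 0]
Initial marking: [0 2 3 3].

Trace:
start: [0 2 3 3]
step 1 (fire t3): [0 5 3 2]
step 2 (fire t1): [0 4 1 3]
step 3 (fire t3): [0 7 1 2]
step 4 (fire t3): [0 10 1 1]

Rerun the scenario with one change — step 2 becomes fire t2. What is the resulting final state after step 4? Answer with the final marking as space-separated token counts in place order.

0 8 3 1

(re-executing from step 2 with the substitution; state before step 2: [0 5 3 2])
step 2 (fire t2): [0 5 3 2]
step 3 (fire t3): [0 8 3 1]
step 4 (fire t3): [0 8 3 1]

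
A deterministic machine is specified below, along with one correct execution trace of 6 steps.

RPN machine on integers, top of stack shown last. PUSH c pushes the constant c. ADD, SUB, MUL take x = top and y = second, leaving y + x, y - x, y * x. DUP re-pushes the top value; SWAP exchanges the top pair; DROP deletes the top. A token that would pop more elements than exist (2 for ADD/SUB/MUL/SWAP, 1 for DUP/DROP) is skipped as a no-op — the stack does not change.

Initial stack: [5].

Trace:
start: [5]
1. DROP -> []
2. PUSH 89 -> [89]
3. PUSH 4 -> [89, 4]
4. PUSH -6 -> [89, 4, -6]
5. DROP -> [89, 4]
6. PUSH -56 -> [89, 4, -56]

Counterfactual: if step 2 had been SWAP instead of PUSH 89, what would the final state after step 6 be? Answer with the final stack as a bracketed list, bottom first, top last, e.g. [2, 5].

[4, -56]

(re-executing from step 2 with the substitution; state before step 2: [])
2. SWAP -> []
3. PUSH 4 -> [4]
4. PUSH -6 -> [4, -6]
5. DROP -> [4]
6. PUSH -56 -> [4, -56]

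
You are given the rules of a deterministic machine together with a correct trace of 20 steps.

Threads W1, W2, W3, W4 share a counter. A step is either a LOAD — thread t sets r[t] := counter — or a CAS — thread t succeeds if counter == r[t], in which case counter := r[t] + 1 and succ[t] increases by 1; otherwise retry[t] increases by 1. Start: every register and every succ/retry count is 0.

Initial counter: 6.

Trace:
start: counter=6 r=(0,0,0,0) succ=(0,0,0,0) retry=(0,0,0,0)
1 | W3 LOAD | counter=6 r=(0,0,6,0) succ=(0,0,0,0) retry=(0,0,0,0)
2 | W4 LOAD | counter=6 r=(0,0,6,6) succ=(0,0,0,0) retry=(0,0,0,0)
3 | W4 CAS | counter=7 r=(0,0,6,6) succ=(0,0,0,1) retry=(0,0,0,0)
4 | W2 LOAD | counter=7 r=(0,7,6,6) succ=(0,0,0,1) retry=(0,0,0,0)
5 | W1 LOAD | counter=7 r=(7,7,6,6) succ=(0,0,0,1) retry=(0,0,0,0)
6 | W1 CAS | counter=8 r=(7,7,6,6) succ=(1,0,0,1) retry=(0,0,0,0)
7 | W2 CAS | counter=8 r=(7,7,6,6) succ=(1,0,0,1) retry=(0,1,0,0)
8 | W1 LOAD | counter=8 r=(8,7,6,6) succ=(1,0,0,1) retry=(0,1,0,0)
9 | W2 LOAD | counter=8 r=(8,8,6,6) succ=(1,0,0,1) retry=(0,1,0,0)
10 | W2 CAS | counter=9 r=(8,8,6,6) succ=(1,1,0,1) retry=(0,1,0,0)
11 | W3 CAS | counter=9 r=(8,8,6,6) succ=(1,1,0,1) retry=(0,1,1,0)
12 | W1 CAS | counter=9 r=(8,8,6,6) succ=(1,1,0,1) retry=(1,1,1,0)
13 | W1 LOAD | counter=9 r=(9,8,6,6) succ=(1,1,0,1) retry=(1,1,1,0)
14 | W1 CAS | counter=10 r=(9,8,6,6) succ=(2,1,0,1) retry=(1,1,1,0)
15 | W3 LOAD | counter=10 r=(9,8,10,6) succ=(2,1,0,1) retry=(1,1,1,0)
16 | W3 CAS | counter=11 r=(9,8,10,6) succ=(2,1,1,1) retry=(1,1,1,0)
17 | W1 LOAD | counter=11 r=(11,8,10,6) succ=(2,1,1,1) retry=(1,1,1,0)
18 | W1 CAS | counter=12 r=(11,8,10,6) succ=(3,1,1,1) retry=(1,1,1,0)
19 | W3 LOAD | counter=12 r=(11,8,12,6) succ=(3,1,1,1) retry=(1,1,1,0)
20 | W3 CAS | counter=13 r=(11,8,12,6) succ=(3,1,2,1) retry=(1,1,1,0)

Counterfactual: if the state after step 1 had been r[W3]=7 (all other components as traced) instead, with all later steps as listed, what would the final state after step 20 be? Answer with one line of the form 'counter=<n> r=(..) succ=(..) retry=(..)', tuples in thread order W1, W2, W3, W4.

state after step 1 := counter=6 r=(0,0,7,0) succ=(0,0,0,0) retry=(0,0,0,0)
2 | W4 LOAD | counter=6 r=(0,0,7,6) succ=(0,0,0,0) retry=(0,0,0,0)
3 | W4 CAS | counter=7 r=(0,0,7,6) succ=(0,0,0,1) retry=(0,0,0,0)
4 | W2 LOAD | counter=7 r=(0,7,7,6) succ=(0,0,0,1) retry=(0,0,0,0)
5 | W1 LOAD | counter=7 r=(7,7,7,6) succ=(0,0,0,1) retry=(0,0,0,0)
6 | W1 CAS | counter=8 r=(7,7,7,6) succ=(1,0,0,1) retry=(0,0,0,0)
7 | W2 CAS | counter=8 r=(7,7,7,6) succ=(1,0,0,1) retry=(0,1,0,0)
8 | W1 LOAD | counter=8 r=(8,7,7,6) succ=(1,0,0,1) retry=(0,1,0,0)
9 | W2 LOAD | counter=8 r=(8,8,7,6) succ=(1,0,0,1) retry=(0,1,0,0)
10 | W2 CAS | counter=9 r=(8,8,7,6) succ=(1,1,0,1) retry=(0,1,0,0)
11 | W3 CAS | counter=9 r=(8,8,7,6) succ=(1,1,0,1) retry=(0,1,1,0)
12 | W1 CAS | counter=9 r=(8,8,7,6) succ=(1,1,0,1) retry=(1,1,1,0)
13 | W1 LOAD | counter=9 r=(9,8,7,6) succ=(1,1,0,1) retry=(1,1,1,0)
14 | W1 CAS | counter=10 r=(9,8,7,6) succ=(2,1,0,1) retry=(1,1,1,0)
15 | W3 LOAD | counter=10 r=(9,8,10,6) succ=(2,1,0,1) retry=(1,1,1,0)
16 | W3 CAS | counter=11 r=(9,8,10,6) succ=(2,1,1,1) retry=(1,1,1,0)
17 | W1 LOAD | counter=11 r=(11,8,10,6) succ=(2,1,1,1) retry=(1,1,1,0)
18 | W1 CAS | counter=12 r=(11,8,10,6) succ=(3,1,1,1) retry=(1,1,1,0)
19 | W3 LOAD | counter=12 r=(11,8,12,6) succ=(3,1,1,1) retry=(1,1,1,0)
20 | W3 CAS | counter=13 r=(11,8,12,6) succ=(3,1,2,1) retry=(1,1,1,0)

counter=13 r=(11,8,12,6) succ=(3,1,2,1) retry=(1,1,1,0)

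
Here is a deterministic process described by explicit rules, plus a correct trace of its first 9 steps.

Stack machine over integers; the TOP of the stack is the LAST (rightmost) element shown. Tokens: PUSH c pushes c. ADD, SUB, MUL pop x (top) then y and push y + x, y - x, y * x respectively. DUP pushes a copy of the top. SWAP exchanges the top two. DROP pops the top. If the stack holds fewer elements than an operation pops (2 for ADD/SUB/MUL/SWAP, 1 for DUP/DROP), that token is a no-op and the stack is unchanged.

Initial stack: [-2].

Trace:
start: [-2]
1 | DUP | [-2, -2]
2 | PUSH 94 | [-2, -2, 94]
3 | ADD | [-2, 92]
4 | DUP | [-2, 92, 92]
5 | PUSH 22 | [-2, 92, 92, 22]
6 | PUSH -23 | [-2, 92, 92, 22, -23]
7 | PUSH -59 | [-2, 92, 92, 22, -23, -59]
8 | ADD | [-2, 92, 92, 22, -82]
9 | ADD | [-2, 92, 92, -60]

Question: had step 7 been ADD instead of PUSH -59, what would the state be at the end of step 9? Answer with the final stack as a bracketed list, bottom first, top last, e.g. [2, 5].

[-2, 183]

(re-executing from step 7 with the substitution; state before step 7: [-2, 92, 92, 22, -23])
7 | ADD | [-2, 92, 92, -1]
8 | ADD | [-2, 92, 91]
9 | ADD | [-2, 183]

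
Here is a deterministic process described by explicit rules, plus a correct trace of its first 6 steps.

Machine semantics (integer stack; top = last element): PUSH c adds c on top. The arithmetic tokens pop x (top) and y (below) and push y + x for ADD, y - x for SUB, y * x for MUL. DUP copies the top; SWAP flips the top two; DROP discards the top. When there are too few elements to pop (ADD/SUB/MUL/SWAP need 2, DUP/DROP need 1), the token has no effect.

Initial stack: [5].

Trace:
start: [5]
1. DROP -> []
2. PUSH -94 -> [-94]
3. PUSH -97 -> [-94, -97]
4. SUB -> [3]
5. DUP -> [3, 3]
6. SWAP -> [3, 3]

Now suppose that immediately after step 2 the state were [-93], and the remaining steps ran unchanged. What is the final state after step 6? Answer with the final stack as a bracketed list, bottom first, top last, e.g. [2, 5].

state after step 2 := [-93]
3. PUSH -97 -> [-93, -97]
4. SUB -> [4]
5. DUP -> [4, 4]
6. SWAP -> [4, 4]

[4, 4]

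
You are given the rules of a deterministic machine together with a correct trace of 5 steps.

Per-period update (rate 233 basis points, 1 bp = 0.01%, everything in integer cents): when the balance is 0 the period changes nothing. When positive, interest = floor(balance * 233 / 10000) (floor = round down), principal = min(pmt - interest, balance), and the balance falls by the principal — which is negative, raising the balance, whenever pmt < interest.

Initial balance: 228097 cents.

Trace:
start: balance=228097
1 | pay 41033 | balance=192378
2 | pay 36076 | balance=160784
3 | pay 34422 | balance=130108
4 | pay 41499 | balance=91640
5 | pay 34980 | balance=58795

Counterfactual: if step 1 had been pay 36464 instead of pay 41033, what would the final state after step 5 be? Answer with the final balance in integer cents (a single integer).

63804

(re-executing from step 1 with the substitution; state before step 1: balance=228097)
1 | pay 36464 | balance=196947
2 | pay 36076 | balance=165459
3 | pay 34422 | balance=134892
4 | pay 41499 | balance=96535
5 | pay 34980 | balance=63804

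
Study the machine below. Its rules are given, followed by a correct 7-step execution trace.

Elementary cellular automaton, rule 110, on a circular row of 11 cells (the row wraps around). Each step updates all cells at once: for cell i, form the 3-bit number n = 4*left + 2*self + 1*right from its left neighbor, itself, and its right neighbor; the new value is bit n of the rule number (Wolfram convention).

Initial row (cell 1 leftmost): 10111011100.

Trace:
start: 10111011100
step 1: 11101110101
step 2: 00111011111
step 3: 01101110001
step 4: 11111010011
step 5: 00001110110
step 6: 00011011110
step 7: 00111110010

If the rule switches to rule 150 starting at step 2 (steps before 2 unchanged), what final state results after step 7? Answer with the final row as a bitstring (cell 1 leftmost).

00100011010

(re-executing steps 2..7 under rule 150; state before step 2: 11101110101)
step 2: 11000100100
step 3: 00101111111
step 4: 11100111110
step 5: 01011011100
step 6: 11000001010
step 7: 00100011010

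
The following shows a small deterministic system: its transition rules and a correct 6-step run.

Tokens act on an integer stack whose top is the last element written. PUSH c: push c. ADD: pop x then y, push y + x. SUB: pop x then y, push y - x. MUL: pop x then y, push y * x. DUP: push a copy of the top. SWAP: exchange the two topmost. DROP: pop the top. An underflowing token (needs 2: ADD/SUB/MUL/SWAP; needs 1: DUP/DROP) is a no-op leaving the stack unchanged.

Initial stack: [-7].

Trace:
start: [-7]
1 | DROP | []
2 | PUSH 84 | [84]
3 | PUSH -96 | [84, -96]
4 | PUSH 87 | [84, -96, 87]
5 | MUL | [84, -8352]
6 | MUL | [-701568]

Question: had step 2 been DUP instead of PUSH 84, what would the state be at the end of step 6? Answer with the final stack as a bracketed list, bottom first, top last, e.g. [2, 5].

[-8352]

(re-executing from step 2 with the substitution; state before step 2: [])
2 | DUP | []
3 | PUSH -96 | [-96]
4 | PUSH 87 | [-96, 87]
5 | MUL | [-8352]
6 | MUL | [-8352]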